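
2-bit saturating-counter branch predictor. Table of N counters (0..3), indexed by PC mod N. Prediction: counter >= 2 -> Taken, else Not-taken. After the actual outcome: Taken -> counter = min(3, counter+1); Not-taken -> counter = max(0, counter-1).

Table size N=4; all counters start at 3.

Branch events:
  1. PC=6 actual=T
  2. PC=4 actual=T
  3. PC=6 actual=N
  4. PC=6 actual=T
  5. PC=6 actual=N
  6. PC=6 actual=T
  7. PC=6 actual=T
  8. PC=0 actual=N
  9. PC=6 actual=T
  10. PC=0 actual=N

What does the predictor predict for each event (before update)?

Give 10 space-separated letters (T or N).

Answer: T T T T T T T T T T

Derivation:
Ev 1: PC=6 idx=2 pred=T actual=T -> ctr[2]=3
Ev 2: PC=4 idx=0 pred=T actual=T -> ctr[0]=3
Ev 3: PC=6 idx=2 pred=T actual=N -> ctr[2]=2
Ev 4: PC=6 idx=2 pred=T actual=T -> ctr[2]=3
Ev 5: PC=6 idx=2 pred=T actual=N -> ctr[2]=2
Ev 6: PC=6 idx=2 pred=T actual=T -> ctr[2]=3
Ev 7: PC=6 idx=2 pred=T actual=T -> ctr[2]=3
Ev 8: PC=0 idx=0 pred=T actual=N -> ctr[0]=2
Ev 9: PC=6 idx=2 pred=T actual=T -> ctr[2]=3
Ev 10: PC=0 idx=0 pred=T actual=N -> ctr[0]=1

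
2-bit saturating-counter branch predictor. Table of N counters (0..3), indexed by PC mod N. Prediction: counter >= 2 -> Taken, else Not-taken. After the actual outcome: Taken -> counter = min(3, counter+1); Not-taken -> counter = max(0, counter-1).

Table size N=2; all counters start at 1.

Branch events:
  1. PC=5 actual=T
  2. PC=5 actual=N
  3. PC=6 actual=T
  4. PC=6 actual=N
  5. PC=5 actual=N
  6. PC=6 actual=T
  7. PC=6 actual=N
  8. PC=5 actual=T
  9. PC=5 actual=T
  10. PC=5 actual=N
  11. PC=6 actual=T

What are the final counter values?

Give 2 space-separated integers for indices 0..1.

Ev 1: PC=5 idx=1 pred=N actual=T -> ctr[1]=2
Ev 2: PC=5 idx=1 pred=T actual=N -> ctr[1]=1
Ev 3: PC=6 idx=0 pred=N actual=T -> ctr[0]=2
Ev 4: PC=6 idx=0 pred=T actual=N -> ctr[0]=1
Ev 5: PC=5 idx=1 pred=N actual=N -> ctr[1]=0
Ev 6: PC=6 idx=0 pred=N actual=T -> ctr[0]=2
Ev 7: PC=6 idx=0 pred=T actual=N -> ctr[0]=1
Ev 8: PC=5 idx=1 pred=N actual=T -> ctr[1]=1
Ev 9: PC=5 idx=1 pred=N actual=T -> ctr[1]=2
Ev 10: PC=5 idx=1 pred=T actual=N -> ctr[1]=1
Ev 11: PC=6 idx=0 pred=N actual=T -> ctr[0]=2

Answer: 2 1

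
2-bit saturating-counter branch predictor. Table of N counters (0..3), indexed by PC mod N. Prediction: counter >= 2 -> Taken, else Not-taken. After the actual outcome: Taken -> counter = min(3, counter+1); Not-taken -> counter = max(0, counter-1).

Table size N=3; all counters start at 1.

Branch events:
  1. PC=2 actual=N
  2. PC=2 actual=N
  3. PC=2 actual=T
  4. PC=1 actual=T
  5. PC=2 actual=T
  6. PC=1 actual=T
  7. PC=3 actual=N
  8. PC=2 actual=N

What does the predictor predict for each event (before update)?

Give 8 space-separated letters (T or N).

Ev 1: PC=2 idx=2 pred=N actual=N -> ctr[2]=0
Ev 2: PC=2 idx=2 pred=N actual=N -> ctr[2]=0
Ev 3: PC=2 idx=2 pred=N actual=T -> ctr[2]=1
Ev 4: PC=1 idx=1 pred=N actual=T -> ctr[1]=2
Ev 5: PC=2 idx=2 pred=N actual=T -> ctr[2]=2
Ev 6: PC=1 idx=1 pred=T actual=T -> ctr[1]=3
Ev 7: PC=3 idx=0 pred=N actual=N -> ctr[0]=0
Ev 8: PC=2 idx=2 pred=T actual=N -> ctr[2]=1

Answer: N N N N N T N T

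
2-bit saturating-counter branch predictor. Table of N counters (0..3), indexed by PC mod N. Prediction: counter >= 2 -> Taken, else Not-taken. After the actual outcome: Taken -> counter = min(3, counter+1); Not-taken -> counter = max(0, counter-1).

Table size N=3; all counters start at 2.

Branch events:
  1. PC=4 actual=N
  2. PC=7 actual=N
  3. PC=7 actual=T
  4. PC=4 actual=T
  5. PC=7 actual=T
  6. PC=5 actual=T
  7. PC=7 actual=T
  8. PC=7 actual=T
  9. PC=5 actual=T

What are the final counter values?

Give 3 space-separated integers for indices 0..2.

Ev 1: PC=4 idx=1 pred=T actual=N -> ctr[1]=1
Ev 2: PC=7 idx=1 pred=N actual=N -> ctr[1]=0
Ev 3: PC=7 idx=1 pred=N actual=T -> ctr[1]=1
Ev 4: PC=4 idx=1 pred=N actual=T -> ctr[1]=2
Ev 5: PC=7 idx=1 pred=T actual=T -> ctr[1]=3
Ev 6: PC=5 idx=2 pred=T actual=T -> ctr[2]=3
Ev 7: PC=7 idx=1 pred=T actual=T -> ctr[1]=3
Ev 8: PC=7 idx=1 pred=T actual=T -> ctr[1]=3
Ev 9: PC=5 idx=2 pred=T actual=T -> ctr[2]=3

Answer: 2 3 3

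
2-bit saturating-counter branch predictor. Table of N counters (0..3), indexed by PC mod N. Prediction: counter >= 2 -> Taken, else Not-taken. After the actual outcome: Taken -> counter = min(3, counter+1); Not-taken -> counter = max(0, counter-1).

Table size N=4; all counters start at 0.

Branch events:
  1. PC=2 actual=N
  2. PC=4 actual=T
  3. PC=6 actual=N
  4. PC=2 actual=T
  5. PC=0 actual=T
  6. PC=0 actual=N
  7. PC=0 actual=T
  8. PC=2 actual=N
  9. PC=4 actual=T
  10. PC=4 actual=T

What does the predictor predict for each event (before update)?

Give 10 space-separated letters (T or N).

Ev 1: PC=2 idx=2 pred=N actual=N -> ctr[2]=0
Ev 2: PC=4 idx=0 pred=N actual=T -> ctr[0]=1
Ev 3: PC=6 idx=2 pred=N actual=N -> ctr[2]=0
Ev 4: PC=2 idx=2 pred=N actual=T -> ctr[2]=1
Ev 5: PC=0 idx=0 pred=N actual=T -> ctr[0]=2
Ev 6: PC=0 idx=0 pred=T actual=N -> ctr[0]=1
Ev 7: PC=0 idx=0 pred=N actual=T -> ctr[0]=2
Ev 8: PC=2 idx=2 pred=N actual=N -> ctr[2]=0
Ev 9: PC=4 idx=0 pred=T actual=T -> ctr[0]=3
Ev 10: PC=4 idx=0 pred=T actual=T -> ctr[0]=3

Answer: N N N N N T N N T T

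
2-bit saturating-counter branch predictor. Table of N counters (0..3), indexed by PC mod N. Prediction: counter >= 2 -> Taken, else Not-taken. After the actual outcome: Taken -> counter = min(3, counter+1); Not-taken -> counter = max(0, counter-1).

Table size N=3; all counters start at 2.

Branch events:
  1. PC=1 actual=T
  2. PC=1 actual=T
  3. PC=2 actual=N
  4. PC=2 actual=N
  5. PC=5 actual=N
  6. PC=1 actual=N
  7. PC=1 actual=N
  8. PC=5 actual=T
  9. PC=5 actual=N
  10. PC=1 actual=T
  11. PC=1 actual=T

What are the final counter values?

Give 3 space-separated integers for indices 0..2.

Ev 1: PC=1 idx=1 pred=T actual=T -> ctr[1]=3
Ev 2: PC=1 idx=1 pred=T actual=T -> ctr[1]=3
Ev 3: PC=2 idx=2 pred=T actual=N -> ctr[2]=1
Ev 4: PC=2 idx=2 pred=N actual=N -> ctr[2]=0
Ev 5: PC=5 idx=2 pred=N actual=N -> ctr[2]=0
Ev 6: PC=1 idx=1 pred=T actual=N -> ctr[1]=2
Ev 7: PC=1 idx=1 pred=T actual=N -> ctr[1]=1
Ev 8: PC=5 idx=2 pred=N actual=T -> ctr[2]=1
Ev 9: PC=5 idx=2 pred=N actual=N -> ctr[2]=0
Ev 10: PC=1 idx=1 pred=N actual=T -> ctr[1]=2
Ev 11: PC=1 idx=1 pred=T actual=T -> ctr[1]=3

Answer: 2 3 0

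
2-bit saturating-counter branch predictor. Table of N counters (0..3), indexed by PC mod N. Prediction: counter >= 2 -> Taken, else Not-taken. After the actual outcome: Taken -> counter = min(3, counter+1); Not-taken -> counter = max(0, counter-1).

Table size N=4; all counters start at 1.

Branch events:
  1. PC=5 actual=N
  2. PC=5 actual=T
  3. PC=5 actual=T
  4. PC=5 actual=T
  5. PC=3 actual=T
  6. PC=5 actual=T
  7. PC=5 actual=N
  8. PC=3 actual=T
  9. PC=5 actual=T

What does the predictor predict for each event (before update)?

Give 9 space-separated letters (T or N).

Answer: N N N T N T T T T

Derivation:
Ev 1: PC=5 idx=1 pred=N actual=N -> ctr[1]=0
Ev 2: PC=5 idx=1 pred=N actual=T -> ctr[1]=1
Ev 3: PC=5 idx=1 pred=N actual=T -> ctr[1]=2
Ev 4: PC=5 idx=1 pred=T actual=T -> ctr[1]=3
Ev 5: PC=3 idx=3 pred=N actual=T -> ctr[3]=2
Ev 6: PC=5 idx=1 pred=T actual=T -> ctr[1]=3
Ev 7: PC=5 idx=1 pred=T actual=N -> ctr[1]=2
Ev 8: PC=3 idx=3 pred=T actual=T -> ctr[3]=3
Ev 9: PC=5 idx=1 pred=T actual=T -> ctr[1]=3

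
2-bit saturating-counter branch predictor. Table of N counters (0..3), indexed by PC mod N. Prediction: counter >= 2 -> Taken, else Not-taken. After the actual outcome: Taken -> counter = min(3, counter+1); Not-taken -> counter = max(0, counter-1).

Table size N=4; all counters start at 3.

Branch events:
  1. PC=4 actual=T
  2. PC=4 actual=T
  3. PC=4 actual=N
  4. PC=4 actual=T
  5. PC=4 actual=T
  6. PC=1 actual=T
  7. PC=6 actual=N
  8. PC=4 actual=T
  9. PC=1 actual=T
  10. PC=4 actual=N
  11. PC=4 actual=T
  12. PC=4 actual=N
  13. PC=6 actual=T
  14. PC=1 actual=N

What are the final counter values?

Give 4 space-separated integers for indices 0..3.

Ev 1: PC=4 idx=0 pred=T actual=T -> ctr[0]=3
Ev 2: PC=4 idx=0 pred=T actual=T -> ctr[0]=3
Ev 3: PC=4 idx=0 pred=T actual=N -> ctr[0]=2
Ev 4: PC=4 idx=0 pred=T actual=T -> ctr[0]=3
Ev 5: PC=4 idx=0 pred=T actual=T -> ctr[0]=3
Ev 6: PC=1 idx=1 pred=T actual=T -> ctr[1]=3
Ev 7: PC=6 idx=2 pred=T actual=N -> ctr[2]=2
Ev 8: PC=4 idx=0 pred=T actual=T -> ctr[0]=3
Ev 9: PC=1 idx=1 pred=T actual=T -> ctr[1]=3
Ev 10: PC=4 idx=0 pred=T actual=N -> ctr[0]=2
Ev 11: PC=4 idx=0 pred=T actual=T -> ctr[0]=3
Ev 12: PC=4 idx=0 pred=T actual=N -> ctr[0]=2
Ev 13: PC=6 idx=2 pred=T actual=T -> ctr[2]=3
Ev 14: PC=1 idx=1 pred=T actual=N -> ctr[1]=2

Answer: 2 2 3 3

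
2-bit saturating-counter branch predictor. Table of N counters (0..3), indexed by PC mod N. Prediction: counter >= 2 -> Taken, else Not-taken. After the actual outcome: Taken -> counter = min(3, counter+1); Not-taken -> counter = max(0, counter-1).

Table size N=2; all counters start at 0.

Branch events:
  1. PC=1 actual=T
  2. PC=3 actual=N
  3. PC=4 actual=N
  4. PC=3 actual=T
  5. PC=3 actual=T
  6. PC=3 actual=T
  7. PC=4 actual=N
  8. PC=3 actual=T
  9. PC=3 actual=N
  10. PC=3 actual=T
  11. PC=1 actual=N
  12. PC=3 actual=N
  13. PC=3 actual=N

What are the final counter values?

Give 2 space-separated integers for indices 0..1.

Ev 1: PC=1 idx=1 pred=N actual=T -> ctr[1]=1
Ev 2: PC=3 idx=1 pred=N actual=N -> ctr[1]=0
Ev 3: PC=4 idx=0 pred=N actual=N -> ctr[0]=0
Ev 4: PC=3 idx=1 pred=N actual=T -> ctr[1]=1
Ev 5: PC=3 idx=1 pred=N actual=T -> ctr[1]=2
Ev 6: PC=3 idx=1 pred=T actual=T -> ctr[1]=3
Ev 7: PC=4 idx=0 pred=N actual=N -> ctr[0]=0
Ev 8: PC=3 idx=1 pred=T actual=T -> ctr[1]=3
Ev 9: PC=3 idx=1 pred=T actual=N -> ctr[1]=2
Ev 10: PC=3 idx=1 pred=T actual=T -> ctr[1]=3
Ev 11: PC=1 idx=1 pred=T actual=N -> ctr[1]=2
Ev 12: PC=3 idx=1 pred=T actual=N -> ctr[1]=1
Ev 13: PC=3 idx=1 pred=N actual=N -> ctr[1]=0

Answer: 0 0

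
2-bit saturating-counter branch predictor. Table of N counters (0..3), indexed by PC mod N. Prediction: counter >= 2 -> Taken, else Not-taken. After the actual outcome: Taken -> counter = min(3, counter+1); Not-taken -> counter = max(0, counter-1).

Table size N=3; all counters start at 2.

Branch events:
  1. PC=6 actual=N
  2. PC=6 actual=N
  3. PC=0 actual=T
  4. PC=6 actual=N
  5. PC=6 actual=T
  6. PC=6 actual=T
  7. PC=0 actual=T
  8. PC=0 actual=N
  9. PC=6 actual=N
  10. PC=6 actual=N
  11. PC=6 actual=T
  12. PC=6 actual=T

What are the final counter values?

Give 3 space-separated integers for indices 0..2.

Ev 1: PC=6 idx=0 pred=T actual=N -> ctr[0]=1
Ev 2: PC=6 idx=0 pred=N actual=N -> ctr[0]=0
Ev 3: PC=0 idx=0 pred=N actual=T -> ctr[0]=1
Ev 4: PC=6 idx=0 pred=N actual=N -> ctr[0]=0
Ev 5: PC=6 idx=0 pred=N actual=T -> ctr[0]=1
Ev 6: PC=6 idx=0 pred=N actual=T -> ctr[0]=2
Ev 7: PC=0 idx=0 pred=T actual=T -> ctr[0]=3
Ev 8: PC=0 idx=0 pred=T actual=N -> ctr[0]=2
Ev 9: PC=6 idx=0 pred=T actual=N -> ctr[0]=1
Ev 10: PC=6 idx=0 pred=N actual=N -> ctr[0]=0
Ev 11: PC=6 idx=0 pred=N actual=T -> ctr[0]=1
Ev 12: PC=6 idx=0 pred=N actual=T -> ctr[0]=2

Answer: 2 2 2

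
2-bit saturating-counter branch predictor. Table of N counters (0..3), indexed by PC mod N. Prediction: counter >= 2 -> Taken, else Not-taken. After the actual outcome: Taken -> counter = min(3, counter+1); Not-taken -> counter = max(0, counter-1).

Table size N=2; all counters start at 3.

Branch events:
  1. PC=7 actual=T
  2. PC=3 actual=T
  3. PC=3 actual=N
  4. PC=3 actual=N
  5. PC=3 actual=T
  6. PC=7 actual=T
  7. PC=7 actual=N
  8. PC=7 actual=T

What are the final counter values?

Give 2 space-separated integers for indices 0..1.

Ev 1: PC=7 idx=1 pred=T actual=T -> ctr[1]=3
Ev 2: PC=3 idx=1 pred=T actual=T -> ctr[1]=3
Ev 3: PC=3 idx=1 pred=T actual=N -> ctr[1]=2
Ev 4: PC=3 idx=1 pred=T actual=N -> ctr[1]=1
Ev 5: PC=3 idx=1 pred=N actual=T -> ctr[1]=2
Ev 6: PC=7 idx=1 pred=T actual=T -> ctr[1]=3
Ev 7: PC=7 idx=1 pred=T actual=N -> ctr[1]=2
Ev 8: PC=7 idx=1 pred=T actual=T -> ctr[1]=3

Answer: 3 3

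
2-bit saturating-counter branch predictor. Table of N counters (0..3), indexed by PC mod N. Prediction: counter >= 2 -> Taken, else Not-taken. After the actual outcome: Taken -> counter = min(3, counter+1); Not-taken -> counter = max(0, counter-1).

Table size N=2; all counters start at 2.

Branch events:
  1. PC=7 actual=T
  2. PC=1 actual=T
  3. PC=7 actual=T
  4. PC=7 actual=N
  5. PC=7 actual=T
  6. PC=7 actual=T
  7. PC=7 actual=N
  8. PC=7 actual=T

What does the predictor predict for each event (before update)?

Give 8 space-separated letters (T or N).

Answer: T T T T T T T T

Derivation:
Ev 1: PC=7 idx=1 pred=T actual=T -> ctr[1]=3
Ev 2: PC=1 idx=1 pred=T actual=T -> ctr[1]=3
Ev 3: PC=7 idx=1 pred=T actual=T -> ctr[1]=3
Ev 4: PC=7 idx=1 pred=T actual=N -> ctr[1]=2
Ev 5: PC=7 idx=1 pred=T actual=T -> ctr[1]=3
Ev 6: PC=7 idx=1 pred=T actual=T -> ctr[1]=3
Ev 7: PC=7 idx=1 pred=T actual=N -> ctr[1]=2
Ev 8: PC=7 idx=1 pred=T actual=T -> ctr[1]=3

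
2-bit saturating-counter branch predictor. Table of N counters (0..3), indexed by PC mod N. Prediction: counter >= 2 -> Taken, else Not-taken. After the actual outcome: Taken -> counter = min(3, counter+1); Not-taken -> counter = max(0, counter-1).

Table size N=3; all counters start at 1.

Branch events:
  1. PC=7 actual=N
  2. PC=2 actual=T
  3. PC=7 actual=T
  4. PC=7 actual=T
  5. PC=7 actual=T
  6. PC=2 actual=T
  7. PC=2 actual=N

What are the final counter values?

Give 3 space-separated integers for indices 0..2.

Ev 1: PC=7 idx=1 pred=N actual=N -> ctr[1]=0
Ev 2: PC=2 idx=2 pred=N actual=T -> ctr[2]=2
Ev 3: PC=7 idx=1 pred=N actual=T -> ctr[1]=1
Ev 4: PC=7 idx=1 pred=N actual=T -> ctr[1]=2
Ev 5: PC=7 idx=1 pred=T actual=T -> ctr[1]=3
Ev 6: PC=2 idx=2 pred=T actual=T -> ctr[2]=3
Ev 7: PC=2 idx=2 pred=T actual=N -> ctr[2]=2

Answer: 1 3 2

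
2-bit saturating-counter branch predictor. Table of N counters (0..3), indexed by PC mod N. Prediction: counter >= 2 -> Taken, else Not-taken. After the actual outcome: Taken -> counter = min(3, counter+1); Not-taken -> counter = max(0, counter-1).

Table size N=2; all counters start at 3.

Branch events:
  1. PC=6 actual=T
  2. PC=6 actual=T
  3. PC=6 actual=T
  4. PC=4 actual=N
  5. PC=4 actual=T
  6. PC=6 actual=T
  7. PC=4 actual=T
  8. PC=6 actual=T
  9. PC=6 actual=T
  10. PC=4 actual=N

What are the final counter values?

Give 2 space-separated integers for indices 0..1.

Answer: 2 3

Derivation:
Ev 1: PC=6 idx=0 pred=T actual=T -> ctr[0]=3
Ev 2: PC=6 idx=0 pred=T actual=T -> ctr[0]=3
Ev 3: PC=6 idx=0 pred=T actual=T -> ctr[0]=3
Ev 4: PC=4 idx=0 pred=T actual=N -> ctr[0]=2
Ev 5: PC=4 idx=0 pred=T actual=T -> ctr[0]=3
Ev 6: PC=6 idx=0 pred=T actual=T -> ctr[0]=3
Ev 7: PC=4 idx=0 pred=T actual=T -> ctr[0]=3
Ev 8: PC=6 idx=0 pred=T actual=T -> ctr[0]=3
Ev 9: PC=6 idx=0 pred=T actual=T -> ctr[0]=3
Ev 10: PC=4 idx=0 pred=T actual=N -> ctr[0]=2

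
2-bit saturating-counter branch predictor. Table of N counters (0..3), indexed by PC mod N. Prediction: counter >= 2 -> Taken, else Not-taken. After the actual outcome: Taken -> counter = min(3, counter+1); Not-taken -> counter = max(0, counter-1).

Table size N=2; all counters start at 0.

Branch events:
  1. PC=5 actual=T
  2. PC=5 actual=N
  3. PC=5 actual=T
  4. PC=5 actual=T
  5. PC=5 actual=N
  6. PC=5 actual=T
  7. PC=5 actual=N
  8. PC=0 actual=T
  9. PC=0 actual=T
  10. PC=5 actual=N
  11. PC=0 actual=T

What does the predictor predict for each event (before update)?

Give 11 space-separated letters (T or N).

Ev 1: PC=5 idx=1 pred=N actual=T -> ctr[1]=1
Ev 2: PC=5 idx=1 pred=N actual=N -> ctr[1]=0
Ev 3: PC=5 idx=1 pred=N actual=T -> ctr[1]=1
Ev 4: PC=5 idx=1 pred=N actual=T -> ctr[1]=2
Ev 5: PC=5 idx=1 pred=T actual=N -> ctr[1]=1
Ev 6: PC=5 idx=1 pred=N actual=T -> ctr[1]=2
Ev 7: PC=5 idx=1 pred=T actual=N -> ctr[1]=1
Ev 8: PC=0 idx=0 pred=N actual=T -> ctr[0]=1
Ev 9: PC=0 idx=0 pred=N actual=T -> ctr[0]=2
Ev 10: PC=5 idx=1 pred=N actual=N -> ctr[1]=0
Ev 11: PC=0 idx=0 pred=T actual=T -> ctr[0]=3

Answer: N N N N T N T N N N T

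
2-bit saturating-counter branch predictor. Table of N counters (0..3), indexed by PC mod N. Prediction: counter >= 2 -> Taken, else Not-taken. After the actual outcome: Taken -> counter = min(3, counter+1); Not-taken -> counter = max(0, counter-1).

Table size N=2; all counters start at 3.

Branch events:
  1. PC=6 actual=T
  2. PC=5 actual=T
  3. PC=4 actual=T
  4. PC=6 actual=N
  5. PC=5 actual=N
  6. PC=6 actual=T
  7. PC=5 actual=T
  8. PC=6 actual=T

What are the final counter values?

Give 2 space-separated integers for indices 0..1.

Ev 1: PC=6 idx=0 pred=T actual=T -> ctr[0]=3
Ev 2: PC=5 idx=1 pred=T actual=T -> ctr[1]=3
Ev 3: PC=4 idx=0 pred=T actual=T -> ctr[0]=3
Ev 4: PC=6 idx=0 pred=T actual=N -> ctr[0]=2
Ev 5: PC=5 idx=1 pred=T actual=N -> ctr[1]=2
Ev 6: PC=6 idx=0 pred=T actual=T -> ctr[0]=3
Ev 7: PC=5 idx=1 pred=T actual=T -> ctr[1]=3
Ev 8: PC=6 idx=0 pred=T actual=T -> ctr[0]=3

Answer: 3 3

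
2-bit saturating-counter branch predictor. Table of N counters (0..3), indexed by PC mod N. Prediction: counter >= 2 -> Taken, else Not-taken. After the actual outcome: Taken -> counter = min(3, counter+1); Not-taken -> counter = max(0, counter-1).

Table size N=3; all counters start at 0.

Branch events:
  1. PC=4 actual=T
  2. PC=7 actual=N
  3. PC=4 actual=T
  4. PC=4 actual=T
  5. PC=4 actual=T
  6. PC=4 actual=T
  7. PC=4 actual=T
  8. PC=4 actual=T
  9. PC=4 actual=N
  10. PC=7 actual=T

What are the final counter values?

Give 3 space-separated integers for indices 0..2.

Ev 1: PC=4 idx=1 pred=N actual=T -> ctr[1]=1
Ev 2: PC=7 idx=1 pred=N actual=N -> ctr[1]=0
Ev 3: PC=4 idx=1 pred=N actual=T -> ctr[1]=1
Ev 4: PC=4 idx=1 pred=N actual=T -> ctr[1]=2
Ev 5: PC=4 idx=1 pred=T actual=T -> ctr[1]=3
Ev 6: PC=4 idx=1 pred=T actual=T -> ctr[1]=3
Ev 7: PC=4 idx=1 pred=T actual=T -> ctr[1]=3
Ev 8: PC=4 idx=1 pred=T actual=T -> ctr[1]=3
Ev 9: PC=4 idx=1 pred=T actual=N -> ctr[1]=2
Ev 10: PC=7 idx=1 pred=T actual=T -> ctr[1]=3

Answer: 0 3 0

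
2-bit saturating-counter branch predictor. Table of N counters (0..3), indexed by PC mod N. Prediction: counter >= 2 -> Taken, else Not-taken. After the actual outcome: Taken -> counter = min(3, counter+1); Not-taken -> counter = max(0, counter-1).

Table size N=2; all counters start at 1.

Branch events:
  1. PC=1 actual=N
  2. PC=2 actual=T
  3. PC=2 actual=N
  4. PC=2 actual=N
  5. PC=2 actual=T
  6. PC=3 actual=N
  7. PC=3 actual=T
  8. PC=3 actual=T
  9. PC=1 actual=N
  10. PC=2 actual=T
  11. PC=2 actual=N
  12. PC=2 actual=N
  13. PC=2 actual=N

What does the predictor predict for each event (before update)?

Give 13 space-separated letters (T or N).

Ev 1: PC=1 idx=1 pred=N actual=N -> ctr[1]=0
Ev 2: PC=2 idx=0 pred=N actual=T -> ctr[0]=2
Ev 3: PC=2 idx=0 pred=T actual=N -> ctr[0]=1
Ev 4: PC=2 idx=0 pred=N actual=N -> ctr[0]=0
Ev 5: PC=2 idx=0 pred=N actual=T -> ctr[0]=1
Ev 6: PC=3 idx=1 pred=N actual=N -> ctr[1]=0
Ev 7: PC=3 idx=1 pred=N actual=T -> ctr[1]=1
Ev 8: PC=3 idx=1 pred=N actual=T -> ctr[1]=2
Ev 9: PC=1 idx=1 pred=T actual=N -> ctr[1]=1
Ev 10: PC=2 idx=0 pred=N actual=T -> ctr[0]=2
Ev 11: PC=2 idx=0 pred=T actual=N -> ctr[0]=1
Ev 12: PC=2 idx=0 pred=N actual=N -> ctr[0]=0
Ev 13: PC=2 idx=0 pred=N actual=N -> ctr[0]=0

Answer: N N T N N N N N T N T N N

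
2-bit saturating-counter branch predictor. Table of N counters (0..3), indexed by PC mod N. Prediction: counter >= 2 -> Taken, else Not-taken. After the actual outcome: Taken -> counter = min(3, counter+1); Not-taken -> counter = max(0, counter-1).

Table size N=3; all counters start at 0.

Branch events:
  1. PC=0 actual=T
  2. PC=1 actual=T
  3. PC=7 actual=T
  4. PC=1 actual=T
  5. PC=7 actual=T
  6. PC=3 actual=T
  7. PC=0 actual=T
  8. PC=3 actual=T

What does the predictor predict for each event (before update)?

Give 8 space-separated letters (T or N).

Answer: N N N T T N T T

Derivation:
Ev 1: PC=0 idx=0 pred=N actual=T -> ctr[0]=1
Ev 2: PC=1 idx=1 pred=N actual=T -> ctr[1]=1
Ev 3: PC=7 idx=1 pred=N actual=T -> ctr[1]=2
Ev 4: PC=1 idx=1 pred=T actual=T -> ctr[1]=3
Ev 5: PC=7 idx=1 pred=T actual=T -> ctr[1]=3
Ev 6: PC=3 idx=0 pred=N actual=T -> ctr[0]=2
Ev 7: PC=0 idx=0 pred=T actual=T -> ctr[0]=3
Ev 8: PC=3 idx=0 pred=T actual=T -> ctr[0]=3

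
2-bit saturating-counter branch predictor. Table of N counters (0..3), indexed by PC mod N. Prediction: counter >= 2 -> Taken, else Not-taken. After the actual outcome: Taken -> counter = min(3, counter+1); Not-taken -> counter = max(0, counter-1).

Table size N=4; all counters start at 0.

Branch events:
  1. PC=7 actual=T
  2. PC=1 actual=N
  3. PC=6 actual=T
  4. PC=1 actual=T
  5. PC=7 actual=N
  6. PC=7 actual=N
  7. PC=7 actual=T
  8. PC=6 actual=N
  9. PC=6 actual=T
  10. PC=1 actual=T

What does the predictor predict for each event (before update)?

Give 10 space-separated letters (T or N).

Ev 1: PC=7 idx=3 pred=N actual=T -> ctr[3]=1
Ev 2: PC=1 idx=1 pred=N actual=N -> ctr[1]=0
Ev 3: PC=6 idx=2 pred=N actual=T -> ctr[2]=1
Ev 4: PC=1 idx=1 pred=N actual=T -> ctr[1]=1
Ev 5: PC=7 idx=3 pred=N actual=N -> ctr[3]=0
Ev 6: PC=7 idx=3 pred=N actual=N -> ctr[3]=0
Ev 7: PC=7 idx=3 pred=N actual=T -> ctr[3]=1
Ev 8: PC=6 idx=2 pred=N actual=N -> ctr[2]=0
Ev 9: PC=6 idx=2 pred=N actual=T -> ctr[2]=1
Ev 10: PC=1 idx=1 pred=N actual=T -> ctr[1]=2

Answer: N N N N N N N N N N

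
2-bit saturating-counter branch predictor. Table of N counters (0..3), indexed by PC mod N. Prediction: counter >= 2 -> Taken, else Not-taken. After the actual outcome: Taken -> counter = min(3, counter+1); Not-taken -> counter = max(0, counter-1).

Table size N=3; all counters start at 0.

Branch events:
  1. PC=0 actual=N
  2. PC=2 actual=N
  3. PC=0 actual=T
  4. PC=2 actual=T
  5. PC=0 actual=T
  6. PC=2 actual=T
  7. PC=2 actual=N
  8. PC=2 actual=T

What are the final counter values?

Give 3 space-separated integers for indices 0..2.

Ev 1: PC=0 idx=0 pred=N actual=N -> ctr[0]=0
Ev 2: PC=2 idx=2 pred=N actual=N -> ctr[2]=0
Ev 3: PC=0 idx=0 pred=N actual=T -> ctr[0]=1
Ev 4: PC=2 idx=2 pred=N actual=T -> ctr[2]=1
Ev 5: PC=0 idx=0 pred=N actual=T -> ctr[0]=2
Ev 6: PC=2 idx=2 pred=N actual=T -> ctr[2]=2
Ev 7: PC=2 idx=2 pred=T actual=N -> ctr[2]=1
Ev 8: PC=2 idx=2 pred=N actual=T -> ctr[2]=2

Answer: 2 0 2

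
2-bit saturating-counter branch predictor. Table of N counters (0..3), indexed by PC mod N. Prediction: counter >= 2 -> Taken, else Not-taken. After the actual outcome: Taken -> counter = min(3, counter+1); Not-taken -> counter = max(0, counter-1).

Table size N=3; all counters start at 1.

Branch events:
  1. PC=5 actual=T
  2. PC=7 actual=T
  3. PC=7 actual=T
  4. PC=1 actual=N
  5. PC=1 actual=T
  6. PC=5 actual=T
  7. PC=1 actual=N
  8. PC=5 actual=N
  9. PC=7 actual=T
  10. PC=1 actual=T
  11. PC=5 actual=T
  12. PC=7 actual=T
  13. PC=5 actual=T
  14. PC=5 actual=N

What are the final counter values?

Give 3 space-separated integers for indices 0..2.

Answer: 1 3 2

Derivation:
Ev 1: PC=5 idx=2 pred=N actual=T -> ctr[2]=2
Ev 2: PC=7 idx=1 pred=N actual=T -> ctr[1]=2
Ev 3: PC=7 idx=1 pred=T actual=T -> ctr[1]=3
Ev 4: PC=1 idx=1 pred=T actual=N -> ctr[1]=2
Ev 5: PC=1 idx=1 pred=T actual=T -> ctr[1]=3
Ev 6: PC=5 idx=2 pred=T actual=T -> ctr[2]=3
Ev 7: PC=1 idx=1 pred=T actual=N -> ctr[1]=2
Ev 8: PC=5 idx=2 pred=T actual=N -> ctr[2]=2
Ev 9: PC=7 idx=1 pred=T actual=T -> ctr[1]=3
Ev 10: PC=1 idx=1 pred=T actual=T -> ctr[1]=3
Ev 11: PC=5 idx=2 pred=T actual=T -> ctr[2]=3
Ev 12: PC=7 idx=1 pred=T actual=T -> ctr[1]=3
Ev 13: PC=5 idx=2 pred=T actual=T -> ctr[2]=3
Ev 14: PC=5 idx=2 pred=T actual=N -> ctr[2]=2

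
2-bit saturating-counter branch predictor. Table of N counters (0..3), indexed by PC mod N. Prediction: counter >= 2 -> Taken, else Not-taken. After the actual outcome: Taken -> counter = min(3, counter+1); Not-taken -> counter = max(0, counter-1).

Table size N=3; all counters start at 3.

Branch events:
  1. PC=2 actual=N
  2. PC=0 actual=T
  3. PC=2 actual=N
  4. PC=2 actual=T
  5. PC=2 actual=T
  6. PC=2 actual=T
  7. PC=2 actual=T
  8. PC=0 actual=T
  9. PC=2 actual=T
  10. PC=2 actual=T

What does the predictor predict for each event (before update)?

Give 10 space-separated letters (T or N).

Answer: T T T N T T T T T T

Derivation:
Ev 1: PC=2 idx=2 pred=T actual=N -> ctr[2]=2
Ev 2: PC=0 idx=0 pred=T actual=T -> ctr[0]=3
Ev 3: PC=2 idx=2 pred=T actual=N -> ctr[2]=1
Ev 4: PC=2 idx=2 pred=N actual=T -> ctr[2]=2
Ev 5: PC=2 idx=2 pred=T actual=T -> ctr[2]=3
Ev 6: PC=2 idx=2 pred=T actual=T -> ctr[2]=3
Ev 7: PC=2 idx=2 pred=T actual=T -> ctr[2]=3
Ev 8: PC=0 idx=0 pred=T actual=T -> ctr[0]=3
Ev 9: PC=2 idx=2 pred=T actual=T -> ctr[2]=3
Ev 10: PC=2 idx=2 pred=T actual=T -> ctr[2]=3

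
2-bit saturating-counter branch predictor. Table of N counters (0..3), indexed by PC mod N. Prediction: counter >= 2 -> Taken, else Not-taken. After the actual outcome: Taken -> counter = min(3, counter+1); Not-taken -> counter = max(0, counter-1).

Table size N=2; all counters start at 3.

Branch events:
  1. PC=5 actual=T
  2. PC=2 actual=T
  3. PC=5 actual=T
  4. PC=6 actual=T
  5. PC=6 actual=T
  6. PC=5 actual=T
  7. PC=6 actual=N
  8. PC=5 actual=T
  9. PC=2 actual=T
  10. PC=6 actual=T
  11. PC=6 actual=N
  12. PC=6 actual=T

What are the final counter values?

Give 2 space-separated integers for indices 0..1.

Answer: 3 3

Derivation:
Ev 1: PC=5 idx=1 pred=T actual=T -> ctr[1]=3
Ev 2: PC=2 idx=0 pred=T actual=T -> ctr[0]=3
Ev 3: PC=5 idx=1 pred=T actual=T -> ctr[1]=3
Ev 4: PC=6 idx=0 pred=T actual=T -> ctr[0]=3
Ev 5: PC=6 idx=0 pred=T actual=T -> ctr[0]=3
Ev 6: PC=5 idx=1 pred=T actual=T -> ctr[1]=3
Ev 7: PC=6 idx=0 pred=T actual=N -> ctr[0]=2
Ev 8: PC=5 idx=1 pred=T actual=T -> ctr[1]=3
Ev 9: PC=2 idx=0 pred=T actual=T -> ctr[0]=3
Ev 10: PC=6 idx=0 pred=T actual=T -> ctr[0]=3
Ev 11: PC=6 idx=0 pred=T actual=N -> ctr[0]=2
Ev 12: PC=6 idx=0 pred=T actual=T -> ctr[0]=3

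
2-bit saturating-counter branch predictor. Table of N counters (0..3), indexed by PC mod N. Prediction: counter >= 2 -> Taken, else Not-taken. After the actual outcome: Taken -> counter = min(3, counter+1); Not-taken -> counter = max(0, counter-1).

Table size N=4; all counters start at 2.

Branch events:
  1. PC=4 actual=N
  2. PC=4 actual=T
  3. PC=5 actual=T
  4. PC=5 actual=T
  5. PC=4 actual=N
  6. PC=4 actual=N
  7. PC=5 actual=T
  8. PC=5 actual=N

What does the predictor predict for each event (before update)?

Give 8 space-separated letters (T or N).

Answer: T N T T T N T T

Derivation:
Ev 1: PC=4 idx=0 pred=T actual=N -> ctr[0]=1
Ev 2: PC=4 idx=0 pred=N actual=T -> ctr[0]=2
Ev 3: PC=5 idx=1 pred=T actual=T -> ctr[1]=3
Ev 4: PC=5 idx=1 pred=T actual=T -> ctr[1]=3
Ev 5: PC=4 idx=0 pred=T actual=N -> ctr[0]=1
Ev 6: PC=4 idx=0 pred=N actual=N -> ctr[0]=0
Ev 7: PC=5 idx=1 pred=T actual=T -> ctr[1]=3
Ev 8: PC=5 idx=1 pred=T actual=N -> ctr[1]=2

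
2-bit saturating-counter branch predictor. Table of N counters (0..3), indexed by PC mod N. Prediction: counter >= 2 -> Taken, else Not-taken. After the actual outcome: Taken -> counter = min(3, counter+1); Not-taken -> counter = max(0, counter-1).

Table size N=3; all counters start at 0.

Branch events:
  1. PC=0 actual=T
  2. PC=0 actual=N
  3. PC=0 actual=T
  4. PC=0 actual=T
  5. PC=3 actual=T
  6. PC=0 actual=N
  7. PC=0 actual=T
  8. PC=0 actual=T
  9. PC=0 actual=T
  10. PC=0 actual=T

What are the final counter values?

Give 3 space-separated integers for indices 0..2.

Ev 1: PC=0 idx=0 pred=N actual=T -> ctr[0]=1
Ev 2: PC=0 idx=0 pred=N actual=N -> ctr[0]=0
Ev 3: PC=0 idx=0 pred=N actual=T -> ctr[0]=1
Ev 4: PC=0 idx=0 pred=N actual=T -> ctr[0]=2
Ev 5: PC=3 idx=0 pred=T actual=T -> ctr[0]=3
Ev 6: PC=0 idx=0 pred=T actual=N -> ctr[0]=2
Ev 7: PC=0 idx=0 pred=T actual=T -> ctr[0]=3
Ev 8: PC=0 idx=0 pred=T actual=T -> ctr[0]=3
Ev 9: PC=0 idx=0 pred=T actual=T -> ctr[0]=3
Ev 10: PC=0 idx=0 pred=T actual=T -> ctr[0]=3

Answer: 3 0 0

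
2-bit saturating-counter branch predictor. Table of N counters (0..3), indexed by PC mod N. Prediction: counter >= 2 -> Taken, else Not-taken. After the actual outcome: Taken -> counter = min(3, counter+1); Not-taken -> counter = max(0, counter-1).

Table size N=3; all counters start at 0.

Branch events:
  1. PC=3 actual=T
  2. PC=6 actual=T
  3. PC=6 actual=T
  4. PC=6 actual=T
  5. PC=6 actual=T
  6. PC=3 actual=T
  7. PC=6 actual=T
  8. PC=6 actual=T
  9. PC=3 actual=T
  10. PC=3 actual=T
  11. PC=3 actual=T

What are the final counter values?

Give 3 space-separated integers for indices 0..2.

Answer: 3 0 0

Derivation:
Ev 1: PC=3 idx=0 pred=N actual=T -> ctr[0]=1
Ev 2: PC=6 idx=0 pred=N actual=T -> ctr[0]=2
Ev 3: PC=6 idx=0 pred=T actual=T -> ctr[0]=3
Ev 4: PC=6 idx=0 pred=T actual=T -> ctr[0]=3
Ev 5: PC=6 idx=0 pred=T actual=T -> ctr[0]=3
Ev 6: PC=3 idx=0 pred=T actual=T -> ctr[0]=3
Ev 7: PC=6 idx=0 pred=T actual=T -> ctr[0]=3
Ev 8: PC=6 idx=0 pred=T actual=T -> ctr[0]=3
Ev 9: PC=3 idx=0 pred=T actual=T -> ctr[0]=3
Ev 10: PC=3 idx=0 pred=T actual=T -> ctr[0]=3
Ev 11: PC=3 idx=0 pred=T actual=T -> ctr[0]=3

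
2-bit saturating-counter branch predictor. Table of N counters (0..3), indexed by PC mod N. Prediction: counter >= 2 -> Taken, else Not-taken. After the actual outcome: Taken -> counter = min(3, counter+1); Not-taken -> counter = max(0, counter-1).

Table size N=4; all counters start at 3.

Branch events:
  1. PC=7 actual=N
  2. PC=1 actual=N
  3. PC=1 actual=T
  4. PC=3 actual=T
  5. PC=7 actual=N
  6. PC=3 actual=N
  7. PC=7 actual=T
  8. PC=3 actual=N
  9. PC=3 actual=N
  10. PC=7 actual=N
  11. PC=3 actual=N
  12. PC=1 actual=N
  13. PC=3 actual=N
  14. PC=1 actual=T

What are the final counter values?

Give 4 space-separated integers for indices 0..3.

Ev 1: PC=7 idx=3 pred=T actual=N -> ctr[3]=2
Ev 2: PC=1 idx=1 pred=T actual=N -> ctr[1]=2
Ev 3: PC=1 idx=1 pred=T actual=T -> ctr[1]=3
Ev 4: PC=3 idx=3 pred=T actual=T -> ctr[3]=3
Ev 5: PC=7 idx=3 pred=T actual=N -> ctr[3]=2
Ev 6: PC=3 idx=3 pred=T actual=N -> ctr[3]=1
Ev 7: PC=7 idx=3 pred=N actual=T -> ctr[3]=2
Ev 8: PC=3 idx=3 pred=T actual=N -> ctr[3]=1
Ev 9: PC=3 idx=3 pred=N actual=N -> ctr[3]=0
Ev 10: PC=7 idx=3 pred=N actual=N -> ctr[3]=0
Ev 11: PC=3 idx=3 pred=N actual=N -> ctr[3]=0
Ev 12: PC=1 idx=1 pred=T actual=N -> ctr[1]=2
Ev 13: PC=3 idx=3 pred=N actual=N -> ctr[3]=0
Ev 14: PC=1 idx=1 pred=T actual=T -> ctr[1]=3

Answer: 3 3 3 0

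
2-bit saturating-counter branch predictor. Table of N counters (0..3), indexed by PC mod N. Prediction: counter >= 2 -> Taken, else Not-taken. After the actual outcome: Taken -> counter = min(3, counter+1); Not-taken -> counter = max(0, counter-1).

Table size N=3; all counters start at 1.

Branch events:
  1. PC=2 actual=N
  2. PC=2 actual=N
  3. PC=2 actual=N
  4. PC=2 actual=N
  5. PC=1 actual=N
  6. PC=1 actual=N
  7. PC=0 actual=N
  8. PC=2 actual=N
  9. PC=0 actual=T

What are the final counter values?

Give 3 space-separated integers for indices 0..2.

Answer: 1 0 0

Derivation:
Ev 1: PC=2 idx=2 pred=N actual=N -> ctr[2]=0
Ev 2: PC=2 idx=2 pred=N actual=N -> ctr[2]=0
Ev 3: PC=2 idx=2 pred=N actual=N -> ctr[2]=0
Ev 4: PC=2 idx=2 pred=N actual=N -> ctr[2]=0
Ev 5: PC=1 idx=1 pred=N actual=N -> ctr[1]=0
Ev 6: PC=1 idx=1 pred=N actual=N -> ctr[1]=0
Ev 7: PC=0 idx=0 pred=N actual=N -> ctr[0]=0
Ev 8: PC=2 idx=2 pred=N actual=N -> ctr[2]=0
Ev 9: PC=0 idx=0 pred=N actual=T -> ctr[0]=1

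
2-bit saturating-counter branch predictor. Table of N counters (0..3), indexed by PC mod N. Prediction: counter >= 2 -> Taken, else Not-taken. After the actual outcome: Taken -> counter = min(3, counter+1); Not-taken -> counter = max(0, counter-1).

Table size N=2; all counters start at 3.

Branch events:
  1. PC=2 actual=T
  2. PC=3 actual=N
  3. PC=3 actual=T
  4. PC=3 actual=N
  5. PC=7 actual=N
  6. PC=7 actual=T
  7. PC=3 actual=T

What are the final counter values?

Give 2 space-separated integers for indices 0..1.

Ev 1: PC=2 idx=0 pred=T actual=T -> ctr[0]=3
Ev 2: PC=3 idx=1 pred=T actual=N -> ctr[1]=2
Ev 3: PC=3 idx=1 pred=T actual=T -> ctr[1]=3
Ev 4: PC=3 idx=1 pred=T actual=N -> ctr[1]=2
Ev 5: PC=7 idx=1 pred=T actual=N -> ctr[1]=1
Ev 6: PC=7 idx=1 pred=N actual=T -> ctr[1]=2
Ev 7: PC=3 idx=1 pred=T actual=T -> ctr[1]=3

Answer: 3 3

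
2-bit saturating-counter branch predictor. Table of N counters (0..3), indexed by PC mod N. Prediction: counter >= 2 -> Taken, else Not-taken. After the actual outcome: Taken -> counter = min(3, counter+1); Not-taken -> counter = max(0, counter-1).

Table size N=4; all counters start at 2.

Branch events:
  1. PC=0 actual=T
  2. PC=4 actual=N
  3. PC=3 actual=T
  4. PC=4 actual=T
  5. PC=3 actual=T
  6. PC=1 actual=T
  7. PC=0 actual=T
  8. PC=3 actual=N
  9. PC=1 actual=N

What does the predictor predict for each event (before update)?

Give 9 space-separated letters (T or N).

Answer: T T T T T T T T T

Derivation:
Ev 1: PC=0 idx=0 pred=T actual=T -> ctr[0]=3
Ev 2: PC=4 idx=0 pred=T actual=N -> ctr[0]=2
Ev 3: PC=3 idx=3 pred=T actual=T -> ctr[3]=3
Ev 4: PC=4 idx=0 pred=T actual=T -> ctr[0]=3
Ev 5: PC=3 idx=3 pred=T actual=T -> ctr[3]=3
Ev 6: PC=1 idx=1 pred=T actual=T -> ctr[1]=3
Ev 7: PC=0 idx=0 pred=T actual=T -> ctr[0]=3
Ev 8: PC=3 idx=3 pred=T actual=N -> ctr[3]=2
Ev 9: PC=1 idx=1 pred=T actual=N -> ctr[1]=2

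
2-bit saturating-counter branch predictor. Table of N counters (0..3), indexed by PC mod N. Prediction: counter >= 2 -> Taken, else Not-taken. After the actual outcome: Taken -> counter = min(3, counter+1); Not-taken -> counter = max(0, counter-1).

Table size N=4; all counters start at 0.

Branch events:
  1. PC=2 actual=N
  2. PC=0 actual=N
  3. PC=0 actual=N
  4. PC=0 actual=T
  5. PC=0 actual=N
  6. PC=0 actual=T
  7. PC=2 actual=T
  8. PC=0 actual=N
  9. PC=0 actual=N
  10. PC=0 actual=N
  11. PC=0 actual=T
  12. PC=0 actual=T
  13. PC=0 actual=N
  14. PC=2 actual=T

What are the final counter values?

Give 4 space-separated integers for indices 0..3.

Ev 1: PC=2 idx=2 pred=N actual=N -> ctr[2]=0
Ev 2: PC=0 idx=0 pred=N actual=N -> ctr[0]=0
Ev 3: PC=0 idx=0 pred=N actual=N -> ctr[0]=0
Ev 4: PC=0 idx=0 pred=N actual=T -> ctr[0]=1
Ev 5: PC=0 idx=0 pred=N actual=N -> ctr[0]=0
Ev 6: PC=0 idx=0 pred=N actual=T -> ctr[0]=1
Ev 7: PC=2 idx=2 pred=N actual=T -> ctr[2]=1
Ev 8: PC=0 idx=0 pred=N actual=N -> ctr[0]=0
Ev 9: PC=0 idx=0 pred=N actual=N -> ctr[0]=0
Ev 10: PC=0 idx=0 pred=N actual=N -> ctr[0]=0
Ev 11: PC=0 idx=0 pred=N actual=T -> ctr[0]=1
Ev 12: PC=0 idx=0 pred=N actual=T -> ctr[0]=2
Ev 13: PC=0 idx=0 pred=T actual=N -> ctr[0]=1
Ev 14: PC=2 idx=2 pred=N actual=T -> ctr[2]=2

Answer: 1 0 2 0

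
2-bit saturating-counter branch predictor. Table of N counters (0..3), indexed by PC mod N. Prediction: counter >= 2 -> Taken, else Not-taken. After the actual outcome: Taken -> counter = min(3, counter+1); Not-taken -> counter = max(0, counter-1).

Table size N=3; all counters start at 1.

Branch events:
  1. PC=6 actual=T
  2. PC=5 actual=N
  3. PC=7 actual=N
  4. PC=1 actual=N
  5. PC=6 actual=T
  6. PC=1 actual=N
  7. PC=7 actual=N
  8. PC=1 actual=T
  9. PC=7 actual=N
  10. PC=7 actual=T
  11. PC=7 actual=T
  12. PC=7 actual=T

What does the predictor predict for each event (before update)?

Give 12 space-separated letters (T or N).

Answer: N N N N T N N N N N N T

Derivation:
Ev 1: PC=6 idx=0 pred=N actual=T -> ctr[0]=2
Ev 2: PC=5 idx=2 pred=N actual=N -> ctr[2]=0
Ev 3: PC=7 idx=1 pred=N actual=N -> ctr[1]=0
Ev 4: PC=1 idx=1 pred=N actual=N -> ctr[1]=0
Ev 5: PC=6 idx=0 pred=T actual=T -> ctr[0]=3
Ev 6: PC=1 idx=1 pred=N actual=N -> ctr[1]=0
Ev 7: PC=7 idx=1 pred=N actual=N -> ctr[1]=0
Ev 8: PC=1 idx=1 pred=N actual=T -> ctr[1]=1
Ev 9: PC=7 idx=1 pred=N actual=N -> ctr[1]=0
Ev 10: PC=7 idx=1 pred=N actual=T -> ctr[1]=1
Ev 11: PC=7 idx=1 pred=N actual=T -> ctr[1]=2
Ev 12: PC=7 idx=1 pred=T actual=T -> ctr[1]=3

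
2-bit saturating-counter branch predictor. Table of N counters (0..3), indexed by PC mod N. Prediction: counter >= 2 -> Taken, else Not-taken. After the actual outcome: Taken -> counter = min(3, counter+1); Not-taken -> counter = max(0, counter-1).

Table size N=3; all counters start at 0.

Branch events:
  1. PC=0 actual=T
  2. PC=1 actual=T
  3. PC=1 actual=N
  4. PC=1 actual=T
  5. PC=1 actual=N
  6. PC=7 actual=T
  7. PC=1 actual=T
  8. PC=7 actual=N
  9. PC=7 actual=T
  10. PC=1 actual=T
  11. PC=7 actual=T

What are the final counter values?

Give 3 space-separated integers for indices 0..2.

Answer: 1 3 0

Derivation:
Ev 1: PC=0 idx=0 pred=N actual=T -> ctr[0]=1
Ev 2: PC=1 idx=1 pred=N actual=T -> ctr[1]=1
Ev 3: PC=1 idx=1 pred=N actual=N -> ctr[1]=0
Ev 4: PC=1 idx=1 pred=N actual=T -> ctr[1]=1
Ev 5: PC=1 idx=1 pred=N actual=N -> ctr[1]=0
Ev 6: PC=7 idx=1 pred=N actual=T -> ctr[1]=1
Ev 7: PC=1 idx=1 pred=N actual=T -> ctr[1]=2
Ev 8: PC=7 idx=1 pred=T actual=N -> ctr[1]=1
Ev 9: PC=7 idx=1 pred=N actual=T -> ctr[1]=2
Ev 10: PC=1 idx=1 pred=T actual=T -> ctr[1]=3
Ev 11: PC=7 idx=1 pred=T actual=T -> ctr[1]=3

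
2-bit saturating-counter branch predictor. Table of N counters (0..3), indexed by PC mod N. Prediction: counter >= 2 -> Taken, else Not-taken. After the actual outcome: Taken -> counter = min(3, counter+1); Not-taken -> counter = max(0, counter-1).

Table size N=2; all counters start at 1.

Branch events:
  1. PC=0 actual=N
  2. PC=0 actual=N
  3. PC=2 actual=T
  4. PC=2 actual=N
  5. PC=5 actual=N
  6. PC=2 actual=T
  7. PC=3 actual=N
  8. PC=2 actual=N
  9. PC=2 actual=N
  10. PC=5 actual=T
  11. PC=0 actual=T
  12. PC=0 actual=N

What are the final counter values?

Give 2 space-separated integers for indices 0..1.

Answer: 0 1

Derivation:
Ev 1: PC=0 idx=0 pred=N actual=N -> ctr[0]=0
Ev 2: PC=0 idx=0 pred=N actual=N -> ctr[0]=0
Ev 3: PC=2 idx=0 pred=N actual=T -> ctr[0]=1
Ev 4: PC=2 idx=0 pred=N actual=N -> ctr[0]=0
Ev 5: PC=5 idx=1 pred=N actual=N -> ctr[1]=0
Ev 6: PC=2 idx=0 pred=N actual=T -> ctr[0]=1
Ev 7: PC=3 idx=1 pred=N actual=N -> ctr[1]=0
Ev 8: PC=2 idx=0 pred=N actual=N -> ctr[0]=0
Ev 9: PC=2 idx=0 pred=N actual=N -> ctr[0]=0
Ev 10: PC=5 idx=1 pred=N actual=T -> ctr[1]=1
Ev 11: PC=0 idx=0 pred=N actual=T -> ctr[0]=1
Ev 12: PC=0 idx=0 pred=N actual=N -> ctr[0]=0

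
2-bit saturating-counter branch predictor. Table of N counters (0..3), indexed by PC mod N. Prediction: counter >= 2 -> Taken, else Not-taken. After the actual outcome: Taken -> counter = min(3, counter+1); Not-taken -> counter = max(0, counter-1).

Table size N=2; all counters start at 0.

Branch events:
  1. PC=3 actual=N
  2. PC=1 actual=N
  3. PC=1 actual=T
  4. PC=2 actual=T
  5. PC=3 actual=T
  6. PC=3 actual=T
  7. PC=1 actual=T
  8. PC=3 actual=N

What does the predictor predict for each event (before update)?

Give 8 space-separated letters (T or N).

Answer: N N N N N T T T

Derivation:
Ev 1: PC=3 idx=1 pred=N actual=N -> ctr[1]=0
Ev 2: PC=1 idx=1 pred=N actual=N -> ctr[1]=0
Ev 3: PC=1 idx=1 pred=N actual=T -> ctr[1]=1
Ev 4: PC=2 idx=0 pred=N actual=T -> ctr[0]=1
Ev 5: PC=3 idx=1 pred=N actual=T -> ctr[1]=2
Ev 6: PC=3 idx=1 pred=T actual=T -> ctr[1]=3
Ev 7: PC=1 idx=1 pred=T actual=T -> ctr[1]=3
Ev 8: PC=3 idx=1 pred=T actual=N -> ctr[1]=2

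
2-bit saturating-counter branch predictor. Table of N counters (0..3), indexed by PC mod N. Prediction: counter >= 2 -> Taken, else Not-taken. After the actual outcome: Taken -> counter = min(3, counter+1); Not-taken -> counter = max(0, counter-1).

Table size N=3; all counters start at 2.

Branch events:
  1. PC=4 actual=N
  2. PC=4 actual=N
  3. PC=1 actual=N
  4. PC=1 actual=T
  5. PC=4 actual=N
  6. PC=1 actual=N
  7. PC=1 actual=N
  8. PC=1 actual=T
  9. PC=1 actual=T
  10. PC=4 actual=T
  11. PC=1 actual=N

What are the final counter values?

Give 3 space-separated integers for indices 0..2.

Answer: 2 2 2

Derivation:
Ev 1: PC=4 idx=1 pred=T actual=N -> ctr[1]=1
Ev 2: PC=4 idx=1 pred=N actual=N -> ctr[1]=0
Ev 3: PC=1 idx=1 pred=N actual=N -> ctr[1]=0
Ev 4: PC=1 idx=1 pred=N actual=T -> ctr[1]=1
Ev 5: PC=4 idx=1 pred=N actual=N -> ctr[1]=0
Ev 6: PC=1 idx=1 pred=N actual=N -> ctr[1]=0
Ev 7: PC=1 idx=1 pred=N actual=N -> ctr[1]=0
Ev 8: PC=1 idx=1 pred=N actual=T -> ctr[1]=1
Ev 9: PC=1 idx=1 pred=N actual=T -> ctr[1]=2
Ev 10: PC=4 idx=1 pred=T actual=T -> ctr[1]=3
Ev 11: PC=1 idx=1 pred=T actual=N -> ctr[1]=2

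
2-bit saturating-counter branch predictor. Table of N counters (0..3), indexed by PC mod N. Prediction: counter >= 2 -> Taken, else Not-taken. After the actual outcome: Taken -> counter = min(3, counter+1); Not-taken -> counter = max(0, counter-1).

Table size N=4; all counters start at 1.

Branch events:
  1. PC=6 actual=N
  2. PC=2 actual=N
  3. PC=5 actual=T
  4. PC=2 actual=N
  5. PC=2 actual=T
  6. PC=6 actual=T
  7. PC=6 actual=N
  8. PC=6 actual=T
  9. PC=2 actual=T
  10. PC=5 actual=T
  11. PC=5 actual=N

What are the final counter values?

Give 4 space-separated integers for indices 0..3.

Ev 1: PC=6 idx=2 pred=N actual=N -> ctr[2]=0
Ev 2: PC=2 idx=2 pred=N actual=N -> ctr[2]=0
Ev 3: PC=5 idx=1 pred=N actual=T -> ctr[1]=2
Ev 4: PC=2 idx=2 pred=N actual=N -> ctr[2]=0
Ev 5: PC=2 idx=2 pred=N actual=T -> ctr[2]=1
Ev 6: PC=6 idx=2 pred=N actual=T -> ctr[2]=2
Ev 7: PC=6 idx=2 pred=T actual=N -> ctr[2]=1
Ev 8: PC=6 idx=2 pred=N actual=T -> ctr[2]=2
Ev 9: PC=2 idx=2 pred=T actual=T -> ctr[2]=3
Ev 10: PC=5 idx=1 pred=T actual=T -> ctr[1]=3
Ev 11: PC=5 idx=1 pred=T actual=N -> ctr[1]=2

Answer: 1 2 3 1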